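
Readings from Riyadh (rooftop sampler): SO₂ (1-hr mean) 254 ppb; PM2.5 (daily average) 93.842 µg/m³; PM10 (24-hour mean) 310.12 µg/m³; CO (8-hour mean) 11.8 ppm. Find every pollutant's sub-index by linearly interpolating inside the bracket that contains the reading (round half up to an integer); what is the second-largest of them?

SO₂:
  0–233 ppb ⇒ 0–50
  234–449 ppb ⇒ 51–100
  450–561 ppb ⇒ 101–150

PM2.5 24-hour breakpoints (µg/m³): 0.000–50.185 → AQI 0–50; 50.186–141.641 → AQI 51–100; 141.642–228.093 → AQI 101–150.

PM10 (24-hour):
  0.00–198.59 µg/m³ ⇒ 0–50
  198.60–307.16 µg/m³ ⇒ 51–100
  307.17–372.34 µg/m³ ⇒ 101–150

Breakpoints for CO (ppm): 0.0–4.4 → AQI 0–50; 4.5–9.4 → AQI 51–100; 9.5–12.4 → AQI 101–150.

SO₂: 254 ∈ [234, 449] ↔ index [51, 100].
51 + (254−234)·(100−51)/(449−234) = 51 + 20·49/215 ≈ 55.56, so AQI = 56.
PM2.5 93.842: bracket 50.186–141.641 → index 51–100; slope 49/91.455, offset 43.656.
AQI = 51 + 49/91.455·43.656 ≈ 74.39 ⇒ 74.
PM10: row 307.17–372.34 (AQI 101–150). (150−101)·(310.12−307.17)/(372.34−307.17) + 101 = 49·2.95/65.17 + 101 ≈ 103.22 → 103.
CO: 11.8 ∈ [9.5, 12.4] ↔ index [101, 150].
101 + (11.8−9.5)·(150−101)/(12.4−9.5) = 101 + 2.3·49/2.9 ≈ 139.86, so AQI = 140.
Sub-indices: SO₂→56, PM2.5→74, PM10→103, CO→140. Ranked high→low: 140, 103, 74, 56. Second-highest sub-index = 103.

103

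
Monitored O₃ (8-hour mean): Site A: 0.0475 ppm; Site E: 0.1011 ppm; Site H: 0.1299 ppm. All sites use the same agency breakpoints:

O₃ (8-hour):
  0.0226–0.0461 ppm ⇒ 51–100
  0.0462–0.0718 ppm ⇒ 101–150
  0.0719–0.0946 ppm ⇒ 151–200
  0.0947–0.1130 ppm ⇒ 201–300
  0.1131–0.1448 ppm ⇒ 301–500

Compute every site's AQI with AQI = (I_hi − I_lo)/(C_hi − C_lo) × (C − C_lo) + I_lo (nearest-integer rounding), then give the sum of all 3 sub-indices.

745

Site A: 0.0475 ∈ [0.0462, 0.0718] ↔ index [101, 150].
101 + (0.0475−0.0462)·(150−101)/(0.0718−0.0462) = 101 + 0.0013·49/0.0256 ≈ 103.49, so AQI = 103.
Site E 0.1011: bracket 0.0947–0.1130 → index 201–300; slope 99/0.0183, offset 0.0064.
AQI = 201 + 99/0.0183·0.0064 ≈ 235.62 ⇒ 236.
Site H: 0.1299 ∈ [0.1131, 0.1448] ↔ index [301, 500].
301 + (0.1299−0.1131)·(500−301)/(0.1448−0.1131) = 301 + 0.0168·199/0.0317 ≈ 406.46, so AQI = 406.
AQIs: Site A=103, Site E=236, Site H=406. Sum = 103 + 236 + 406 = 745.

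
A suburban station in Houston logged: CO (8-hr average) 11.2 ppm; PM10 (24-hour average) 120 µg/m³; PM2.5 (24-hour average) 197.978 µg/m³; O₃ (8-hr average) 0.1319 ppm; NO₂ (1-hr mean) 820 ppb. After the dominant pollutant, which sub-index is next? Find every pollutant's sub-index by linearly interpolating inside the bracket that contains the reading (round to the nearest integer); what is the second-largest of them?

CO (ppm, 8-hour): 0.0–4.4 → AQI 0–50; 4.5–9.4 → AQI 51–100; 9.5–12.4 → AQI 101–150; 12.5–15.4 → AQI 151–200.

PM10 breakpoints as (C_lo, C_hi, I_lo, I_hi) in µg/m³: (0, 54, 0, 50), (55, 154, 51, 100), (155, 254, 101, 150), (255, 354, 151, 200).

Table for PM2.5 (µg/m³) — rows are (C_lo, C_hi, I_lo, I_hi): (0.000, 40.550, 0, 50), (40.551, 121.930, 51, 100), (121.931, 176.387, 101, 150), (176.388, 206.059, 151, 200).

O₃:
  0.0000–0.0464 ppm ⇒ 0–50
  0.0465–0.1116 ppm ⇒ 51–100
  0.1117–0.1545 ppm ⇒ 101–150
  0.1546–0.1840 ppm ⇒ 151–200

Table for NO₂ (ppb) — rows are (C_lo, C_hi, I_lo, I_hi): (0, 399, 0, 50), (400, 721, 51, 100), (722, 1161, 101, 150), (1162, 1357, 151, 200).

130

CO: row 9.5–12.4 (AQI 101–150). (150−101)·(11.2−9.5)/(12.4−9.5) + 101 = 49·1.7/2.9 + 101 ≈ 129.72 → 130.
PM10 120: bracket 55–154 → index 51–100; slope 49/99, offset 65.
AQI = 51 + 49/99·65 ≈ 83.17 ⇒ 83.
PM2.5 197.978: bracket 176.388–206.059 → index 151–200; slope 49/29.671, offset 21.590.
AQI = 151 + 49/29.671·21.590 ≈ 186.65 ⇒ 187.
O₃: row 0.1117–0.1545 (AQI 101–150). (150−101)·(0.1319−0.1117)/(0.1545−0.1117) + 101 = 49·0.0202/0.0428 + 101 ≈ 124.13 → 124.
NO₂ 820: bracket 722–1161 → index 101–150; slope 49/439, offset 98.
AQI = 101 + 49/439·98 ≈ 111.94 ⇒ 112.
Sub-indices: CO→130, PM10→83, PM2.5→187, O₃→124, NO₂→112. Ranked high→low: 187, 130, 124, 112, 83. Second-highest sub-index = 130.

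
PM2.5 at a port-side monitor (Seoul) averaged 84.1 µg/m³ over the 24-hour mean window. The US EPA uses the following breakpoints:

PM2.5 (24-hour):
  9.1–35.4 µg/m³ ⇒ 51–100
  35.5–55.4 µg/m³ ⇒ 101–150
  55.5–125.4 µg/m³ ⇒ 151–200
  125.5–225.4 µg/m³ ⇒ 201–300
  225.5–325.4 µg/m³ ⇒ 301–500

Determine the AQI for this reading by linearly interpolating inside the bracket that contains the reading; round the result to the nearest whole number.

PM2.5: 84.1 lies in 55.5–125.4, so I_lo=151, I_hi=200, C_lo=55.5, C_hi=125.4.
(200−151)/(125.4−55.5) × (84.1−55.5) + 151 = 49/69.9 × 28.6 + 151 ≈ 171.05 → 171.
AQI 171 falls in the Unhealthy category.

171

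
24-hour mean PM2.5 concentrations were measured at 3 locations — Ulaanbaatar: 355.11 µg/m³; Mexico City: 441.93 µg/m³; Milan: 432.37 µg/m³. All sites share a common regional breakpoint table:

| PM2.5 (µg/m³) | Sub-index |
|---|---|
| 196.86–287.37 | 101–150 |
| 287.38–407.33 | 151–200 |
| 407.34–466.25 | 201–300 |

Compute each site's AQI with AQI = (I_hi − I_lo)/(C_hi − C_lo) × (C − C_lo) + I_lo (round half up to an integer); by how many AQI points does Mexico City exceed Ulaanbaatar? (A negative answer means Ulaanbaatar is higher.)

80

Ulaanbaatar: row 287.38–407.33 (AQI 151–200). (200−151)·(355.11−287.38)/(407.33−287.38) + 151 = 49·67.73/119.95 + 151 ≈ 178.67 → 179.
Mexico City: 441.93 lies in 407.34–466.25, so I_lo=201, I_hi=300, C_lo=407.34, C_hi=466.25.
(300−201)/(466.25−407.34) × (441.93−407.34) + 201 = 99/58.91 × 34.59 + 201 ≈ 259.13 → 259.
Milan: 432.37 lies in 407.34–466.25, so I_lo=201, I_hi=300, C_lo=407.34, C_hi=466.25.
(300−201)/(466.25−407.34) × (432.37−407.34) + 201 = 99/58.91 × 25.03 + 201 ≈ 243.06 → 243.
AQIs: Ulaanbaatar=179, Mexico City=259, Milan=243. Mexico City (259) − Ulaanbaatar (179) = 80.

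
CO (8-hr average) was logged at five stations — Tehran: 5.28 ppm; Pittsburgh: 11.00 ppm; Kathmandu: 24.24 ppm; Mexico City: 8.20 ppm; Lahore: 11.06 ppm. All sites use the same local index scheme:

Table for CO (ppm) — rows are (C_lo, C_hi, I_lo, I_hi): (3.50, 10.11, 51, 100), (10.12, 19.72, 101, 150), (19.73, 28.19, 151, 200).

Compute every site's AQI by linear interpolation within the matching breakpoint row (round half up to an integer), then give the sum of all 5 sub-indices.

Tehran: 5.28 lies in 3.50–10.11, so I_lo=51, I_hi=100, C_lo=3.50, C_hi=10.11.
(100−51)/(10.11−3.50) × (5.28−3.50) + 51 = 49/6.61 × 1.78 + 51 ≈ 64.20 → 64.
Pittsburgh: 11.00 ∈ [10.12, 19.72] ↔ index [101, 150].
101 + (11.00−10.12)·(150−101)/(19.72−10.12) = 101 + 0.88·49/9.60 ≈ 105.49, so AQI = 105.
Kathmandu: 24.24 lies in 19.73–28.19, so I_lo=151, I_hi=200, C_lo=19.73, C_hi=28.19.
(200−151)/(28.19−19.73) × (24.24−19.73) + 151 = 49/8.46 × 4.51 + 151 ≈ 177.12 → 177.
Mexico City: row 3.50–10.11 (AQI 51–100). (100−51)·(8.20−3.50)/(10.11−3.50) + 51 = 49·4.70/6.61 + 51 ≈ 85.84 → 86.
Lahore: row 10.12–19.72 (AQI 101–150). (150−101)·(11.06−10.12)/(19.72−10.12) + 101 = 49·0.94/9.60 + 101 ≈ 105.80 → 106.
AQIs: Tehran=64, Pittsburgh=105, Kathmandu=177, Mexico City=86, Lahore=106. Sum = 64 + 105 + 177 + 86 + 106 = 538.

538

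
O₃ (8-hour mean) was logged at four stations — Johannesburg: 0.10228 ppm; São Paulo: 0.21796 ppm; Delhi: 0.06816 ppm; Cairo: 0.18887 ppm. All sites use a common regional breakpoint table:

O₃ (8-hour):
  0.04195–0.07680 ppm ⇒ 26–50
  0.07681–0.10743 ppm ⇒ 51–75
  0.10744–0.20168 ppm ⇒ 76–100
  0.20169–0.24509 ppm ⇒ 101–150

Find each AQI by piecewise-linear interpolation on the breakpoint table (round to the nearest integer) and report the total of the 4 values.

331

Johannesburg 0.10228: bracket 0.07681–0.10743 → index 51–75; slope 24/0.03062, offset 0.02547.
AQI = 51 + 24/0.03062·0.02547 ≈ 70.96 ⇒ 71.
São Paulo: 0.21796 lies in 0.20169–0.24509, so I_lo=101, I_hi=150, C_lo=0.20169, C_hi=0.24509.
(150−101)/(0.24509−0.20169) × (0.21796−0.20169) + 101 = 49/0.04340 × 0.01627 + 101 ≈ 119.37 → 119.
Delhi: row 0.04195–0.07680 (AQI 26–50). (50−26)·(0.06816−0.04195)/(0.07680−0.04195) + 26 = 24·0.02621/0.03485 + 26 ≈ 44.05 → 44.
Cairo 0.18887: bracket 0.10744–0.20168 → index 76–100; slope 24/0.09424, offset 0.08143.
AQI = 76 + 24/0.09424·0.08143 ≈ 96.74 ⇒ 97.
AQIs: Johannesburg=71, São Paulo=119, Delhi=44, Cairo=97. Sum = 71 + 119 + 44 + 97 = 331.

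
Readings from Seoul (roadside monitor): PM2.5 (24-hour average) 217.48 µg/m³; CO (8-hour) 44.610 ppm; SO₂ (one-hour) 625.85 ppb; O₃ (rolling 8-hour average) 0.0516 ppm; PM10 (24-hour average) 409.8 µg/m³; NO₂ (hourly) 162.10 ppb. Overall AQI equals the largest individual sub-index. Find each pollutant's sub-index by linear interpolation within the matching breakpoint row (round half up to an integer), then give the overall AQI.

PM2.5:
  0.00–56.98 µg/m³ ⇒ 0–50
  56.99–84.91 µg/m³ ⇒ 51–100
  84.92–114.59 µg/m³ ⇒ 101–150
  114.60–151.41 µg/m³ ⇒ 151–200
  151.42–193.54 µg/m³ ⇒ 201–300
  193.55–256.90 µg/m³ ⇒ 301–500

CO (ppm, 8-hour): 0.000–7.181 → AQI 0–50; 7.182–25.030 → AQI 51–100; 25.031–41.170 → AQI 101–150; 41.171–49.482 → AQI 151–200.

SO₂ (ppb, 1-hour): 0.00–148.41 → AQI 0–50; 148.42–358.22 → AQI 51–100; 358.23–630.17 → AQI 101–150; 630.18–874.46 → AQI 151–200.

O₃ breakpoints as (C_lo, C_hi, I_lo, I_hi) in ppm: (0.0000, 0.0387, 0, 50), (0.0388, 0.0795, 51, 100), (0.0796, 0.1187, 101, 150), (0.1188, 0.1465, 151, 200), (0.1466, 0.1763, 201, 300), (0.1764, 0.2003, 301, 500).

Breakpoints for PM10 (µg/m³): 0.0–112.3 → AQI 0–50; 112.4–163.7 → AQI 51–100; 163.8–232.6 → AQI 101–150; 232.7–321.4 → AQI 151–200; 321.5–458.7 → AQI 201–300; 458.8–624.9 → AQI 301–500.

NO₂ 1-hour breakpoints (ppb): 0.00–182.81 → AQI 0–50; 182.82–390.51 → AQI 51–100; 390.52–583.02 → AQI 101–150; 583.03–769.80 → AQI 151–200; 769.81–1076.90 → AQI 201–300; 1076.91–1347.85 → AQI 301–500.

PM2.5 217.48: bracket 193.55–256.90 → index 301–500; slope 199/63.35, offset 23.93.
AQI = 301 + 199/63.35·23.93 ≈ 376.17 ⇒ 376.
CO: row 41.171–49.482 (AQI 151–200). (200−151)·(44.610−41.171)/(49.482−41.171) + 151 = 49·3.439/8.311 + 151 ≈ 171.28 → 171.
SO₂ 625.85: bracket 358.23–630.17 → index 101–150; slope 49/271.94, offset 267.62.
AQI = 101 + 49/271.94·267.62 ≈ 149.22 ⇒ 149.
O₃ 0.0516: bracket 0.0388–0.0795 → index 51–100; slope 49/0.0407, offset 0.0128.
AQI = 51 + 49/0.0407·0.0128 ≈ 66.41 ⇒ 66.
PM10: row 321.5–458.7 (AQI 201–300). (300−201)·(409.8−321.5)/(458.7−321.5) + 201 = 99·88.3/137.2 + 201 ≈ 264.72 → 265.
NO₂ 162.10: bracket 0.00–182.81 → index 0–50; slope 50/182.81, offset 162.10.
AQI = 0 + 50/182.81·162.10 ≈ 44.34 ⇒ 44.
Sub-indices: PM2.5→376, CO→171, SO₂→149, O₃→66, PM10→265, NO₂→44. Overall AQI = max = 376; dominant pollutant is PM2.5.

376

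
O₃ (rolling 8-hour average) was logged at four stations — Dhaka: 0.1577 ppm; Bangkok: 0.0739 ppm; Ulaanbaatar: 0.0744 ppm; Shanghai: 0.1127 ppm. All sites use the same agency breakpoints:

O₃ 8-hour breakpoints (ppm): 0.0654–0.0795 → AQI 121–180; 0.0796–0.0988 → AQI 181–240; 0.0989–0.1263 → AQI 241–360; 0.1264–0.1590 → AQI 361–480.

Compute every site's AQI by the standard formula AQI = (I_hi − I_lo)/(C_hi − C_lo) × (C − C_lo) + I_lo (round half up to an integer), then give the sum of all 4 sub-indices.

1092

Dhaka: row 0.1264–0.1590 (AQI 361–480). (480−361)·(0.1577−0.1264)/(0.1590−0.1264) + 361 = 119·0.0313/0.0326 + 361 ≈ 475.25 → 475.
Bangkok: 0.0739 ∈ [0.0654, 0.0795] ↔ index [121, 180].
121 + (0.0739−0.0654)·(180−121)/(0.0795−0.0654) = 121 + 0.0085·59/0.0141 ≈ 156.57, so AQI = 157.
Ulaanbaatar 0.0744: bracket 0.0654–0.0795 → index 121–180; slope 59/0.0141, offset 0.0090.
AQI = 121 + 59/0.0141·0.0090 ≈ 158.66 ⇒ 159.
Shanghai: row 0.0989–0.1263 (AQI 241–360). (360−241)·(0.1127−0.0989)/(0.1263−0.0989) + 241 = 119·0.0138/0.0274 + 241 ≈ 300.93 → 301.
AQIs: Dhaka=475, Bangkok=157, Ulaanbaatar=159, Shanghai=301. Sum = 475 + 157 + 159 + 301 = 1092.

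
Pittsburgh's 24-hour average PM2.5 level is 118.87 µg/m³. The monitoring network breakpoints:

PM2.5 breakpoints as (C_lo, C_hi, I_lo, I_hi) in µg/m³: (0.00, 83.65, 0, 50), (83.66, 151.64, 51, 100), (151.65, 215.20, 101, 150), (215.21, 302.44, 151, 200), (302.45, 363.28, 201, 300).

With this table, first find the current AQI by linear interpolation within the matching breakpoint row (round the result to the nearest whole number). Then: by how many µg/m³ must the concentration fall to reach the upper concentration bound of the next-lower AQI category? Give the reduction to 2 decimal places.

PM2.5 118.87: bracket 83.66–151.64 → index 51–100; slope 49/67.98, offset 35.21.
AQI = 51 + 49/67.98·35.21 ≈ 76.38 ⇒ 76.
Current AQI 76 is in the Moderate range (51–100). The next-lower category tops out at AQI 50, whose upper concentration bound is 83.65 µg/m³.
Reduction needed = 118.87 − 83.65 = 35.22 µg/m³.

35.22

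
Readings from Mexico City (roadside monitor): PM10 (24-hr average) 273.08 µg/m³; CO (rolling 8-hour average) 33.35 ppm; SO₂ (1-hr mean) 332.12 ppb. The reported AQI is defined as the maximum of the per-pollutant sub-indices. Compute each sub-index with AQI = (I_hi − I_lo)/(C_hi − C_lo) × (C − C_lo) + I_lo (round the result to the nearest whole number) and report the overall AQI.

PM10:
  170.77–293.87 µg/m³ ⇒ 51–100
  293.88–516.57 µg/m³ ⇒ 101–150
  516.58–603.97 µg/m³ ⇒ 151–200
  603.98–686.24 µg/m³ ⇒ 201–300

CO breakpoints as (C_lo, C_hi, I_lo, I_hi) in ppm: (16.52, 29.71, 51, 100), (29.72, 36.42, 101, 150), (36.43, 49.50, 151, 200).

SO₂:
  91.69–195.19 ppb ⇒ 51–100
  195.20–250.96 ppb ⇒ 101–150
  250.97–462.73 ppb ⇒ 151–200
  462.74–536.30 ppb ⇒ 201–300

170

PM10: row 170.77–293.87 (AQI 51–100). (100−51)·(273.08−170.77)/(293.87−170.77) + 51 = 49·102.31/123.10 + 51 ≈ 91.72 → 92.
CO 33.35: bracket 29.72–36.42 → index 101–150; slope 49/6.70, offset 3.63.
AQI = 101 + 49/6.70·3.63 ≈ 127.55 ⇒ 128.
SO₂: 332.12 lies in 250.97–462.73, so I_lo=151, I_hi=200, C_lo=250.97, C_hi=462.73.
(200−151)/(462.73−250.97) × (332.12−250.97) + 151 = 49/211.76 × 81.15 + 151 ≈ 169.78 → 170.
Sub-indices: PM10→92, CO→128, SO₂→170. Overall AQI = max = 170; dominant pollutant is SO₂.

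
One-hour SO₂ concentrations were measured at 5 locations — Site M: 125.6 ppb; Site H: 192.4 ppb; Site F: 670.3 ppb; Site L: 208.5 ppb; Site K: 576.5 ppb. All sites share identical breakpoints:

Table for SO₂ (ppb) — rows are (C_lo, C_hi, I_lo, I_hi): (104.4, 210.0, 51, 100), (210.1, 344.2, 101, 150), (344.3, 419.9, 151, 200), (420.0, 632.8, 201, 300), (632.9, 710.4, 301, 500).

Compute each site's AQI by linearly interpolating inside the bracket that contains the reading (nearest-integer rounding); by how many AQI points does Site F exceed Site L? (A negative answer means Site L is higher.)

298

Site M: row 104.4–210.0 (AQI 51–100). (100−51)·(125.6−104.4)/(210.0−104.4) + 51 = 49·21.2/105.6 + 51 ≈ 60.84 → 61.
Site H: 192.4 ∈ [104.4, 210.0] ↔ index [51, 100].
51 + (192.4−104.4)·(100−51)/(210.0−104.4) = 51 + 88.0·49/105.6 ≈ 91.83, so AQI = 92.
Site F: row 632.9–710.4 (AQI 301–500). (500−301)·(670.3−632.9)/(710.4−632.9) + 301 = 199·37.4/77.5 + 301 ≈ 397.03 → 397.
Site L: 208.5 lies in 104.4–210.0, so I_lo=51, I_hi=100, C_lo=104.4, C_hi=210.0.
(100−51)/(210.0−104.4) × (208.5−104.4) + 51 = 49/105.6 × 104.1 + 51 ≈ 99.30 → 99.
Site K: 576.5 ∈ [420.0, 632.8] ↔ index [201, 300].
201 + (576.5−420.0)·(300−201)/(632.8−420.0) = 201 + 156.5·99/212.8 ≈ 273.81, so AQI = 274.
AQIs: Site M=61, Site H=92, Site F=397, Site L=99, Site K=274. Site F (397) − Site L (99) = 298.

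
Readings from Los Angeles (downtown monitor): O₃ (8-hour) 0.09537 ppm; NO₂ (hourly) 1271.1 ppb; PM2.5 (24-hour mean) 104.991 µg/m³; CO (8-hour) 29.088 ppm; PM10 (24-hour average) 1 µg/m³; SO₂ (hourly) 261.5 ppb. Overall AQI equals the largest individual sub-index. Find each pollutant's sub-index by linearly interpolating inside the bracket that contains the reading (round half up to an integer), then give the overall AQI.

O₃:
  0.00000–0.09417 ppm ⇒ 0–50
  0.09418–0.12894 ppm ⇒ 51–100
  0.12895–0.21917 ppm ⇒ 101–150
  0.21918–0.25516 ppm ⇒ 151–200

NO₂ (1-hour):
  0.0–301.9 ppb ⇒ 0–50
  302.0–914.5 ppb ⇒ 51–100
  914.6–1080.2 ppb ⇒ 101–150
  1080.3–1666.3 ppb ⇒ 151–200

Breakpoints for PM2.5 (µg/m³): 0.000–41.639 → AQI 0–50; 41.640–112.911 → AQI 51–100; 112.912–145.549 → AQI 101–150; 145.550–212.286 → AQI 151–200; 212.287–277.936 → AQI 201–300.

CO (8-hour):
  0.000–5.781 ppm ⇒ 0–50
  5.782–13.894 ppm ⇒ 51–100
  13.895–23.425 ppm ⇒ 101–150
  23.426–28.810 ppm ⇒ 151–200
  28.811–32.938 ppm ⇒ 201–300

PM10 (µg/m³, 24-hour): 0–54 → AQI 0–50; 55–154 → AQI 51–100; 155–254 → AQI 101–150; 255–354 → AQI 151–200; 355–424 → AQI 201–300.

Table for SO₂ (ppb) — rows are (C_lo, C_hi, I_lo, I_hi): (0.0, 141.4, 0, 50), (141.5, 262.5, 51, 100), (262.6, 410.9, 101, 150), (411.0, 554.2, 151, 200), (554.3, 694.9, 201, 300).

O₃ 0.09537: bracket 0.09418–0.12894 → index 51–100; slope 49/0.03476, offset 0.00119.
AQI = 51 + 49/0.03476·0.00119 ≈ 52.68 ⇒ 53.
NO₂: 1271.1 lies in 1080.3–1666.3, so I_lo=151, I_hi=200, C_lo=1080.3, C_hi=1666.3.
(200−151)/(1666.3−1080.3) × (1271.1−1080.3) + 151 = 49/586.0 × 190.8 + 151 ≈ 166.95 → 167.
PM2.5: 104.991 lies in 41.640–112.911, so I_lo=51, I_hi=100, C_lo=41.640, C_hi=112.911.
(100−51)/(112.911−41.640) × (104.991−41.640) + 51 = 49/71.271 × 63.351 + 51 ≈ 94.55 → 95.
CO 29.088: bracket 28.811–32.938 → index 201–300; slope 99/4.127, offset 0.277.
AQI = 201 + 99/4.127·0.277 ≈ 207.64 ⇒ 208.
PM10: row 0–54 (AQI 0–50). (50−0)·(1−0)/(54−0) + 0 = 50·1/54 + 0 ≈ 0.93 → 1.
SO₂: 261.5 ∈ [141.5, 262.5] ↔ index [51, 100].
51 + (261.5−141.5)·(100−51)/(262.5−141.5) = 51 + 120.0·49/121.0 ≈ 99.60, so AQI = 100.
Sub-indices: O₃→53, NO₂→167, PM2.5→95, CO→208, PM10→1, SO₂→100. Overall AQI = max = 208; dominant pollutant is CO.
AQI 208: Very Unhealthy.

208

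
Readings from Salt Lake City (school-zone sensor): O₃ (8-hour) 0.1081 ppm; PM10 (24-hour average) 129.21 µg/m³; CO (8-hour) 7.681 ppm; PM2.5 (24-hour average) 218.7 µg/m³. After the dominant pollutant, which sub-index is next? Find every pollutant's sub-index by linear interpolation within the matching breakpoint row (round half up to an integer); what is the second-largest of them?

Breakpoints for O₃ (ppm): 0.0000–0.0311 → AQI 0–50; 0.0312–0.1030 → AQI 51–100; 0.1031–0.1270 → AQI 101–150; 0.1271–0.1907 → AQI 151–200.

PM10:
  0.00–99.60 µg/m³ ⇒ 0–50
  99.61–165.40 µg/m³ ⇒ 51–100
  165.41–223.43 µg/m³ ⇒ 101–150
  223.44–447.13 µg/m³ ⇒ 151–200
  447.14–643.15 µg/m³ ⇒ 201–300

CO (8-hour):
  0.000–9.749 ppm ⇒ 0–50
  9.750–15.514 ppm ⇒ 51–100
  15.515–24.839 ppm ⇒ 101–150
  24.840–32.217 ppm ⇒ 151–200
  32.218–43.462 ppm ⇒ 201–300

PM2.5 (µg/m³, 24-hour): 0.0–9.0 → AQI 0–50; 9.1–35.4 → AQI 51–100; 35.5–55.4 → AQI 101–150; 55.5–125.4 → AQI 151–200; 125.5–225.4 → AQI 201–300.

111

O₃: 0.1081 lies in 0.1031–0.1270, so I_lo=101, I_hi=150, C_lo=0.1031, C_hi=0.1270.
(150−101)/(0.1270−0.1031) × (0.1081−0.1031) + 101 = 49/0.0239 × 0.0050 + 101 ≈ 111.25 → 111.
PM10: 129.21 ∈ [99.61, 165.40] ↔ index [51, 100].
51 + (129.21−99.61)·(100−51)/(165.40−99.61) = 51 + 29.60·49/65.79 ≈ 73.05, so AQI = 73.
CO: row 0.000–9.749 (AQI 0–50). (50−0)·(7.681−0.000)/(9.749−0.000) + 0 = 50·7.681/9.749 + 0 ≈ 39.39 → 39.
PM2.5: 218.7 lies in 125.5–225.4, so I_lo=201, I_hi=300, C_lo=125.5, C_hi=225.4.
(300−201)/(225.4−125.5) × (218.7−125.5) + 201 = 99/99.9 × 93.2 + 201 ≈ 293.36 → 293.
Sub-indices: O₃→111, PM10→73, CO→39, PM2.5→293. Ranked high→low: 293, 111, 73, 39. Second-highest sub-index = 111.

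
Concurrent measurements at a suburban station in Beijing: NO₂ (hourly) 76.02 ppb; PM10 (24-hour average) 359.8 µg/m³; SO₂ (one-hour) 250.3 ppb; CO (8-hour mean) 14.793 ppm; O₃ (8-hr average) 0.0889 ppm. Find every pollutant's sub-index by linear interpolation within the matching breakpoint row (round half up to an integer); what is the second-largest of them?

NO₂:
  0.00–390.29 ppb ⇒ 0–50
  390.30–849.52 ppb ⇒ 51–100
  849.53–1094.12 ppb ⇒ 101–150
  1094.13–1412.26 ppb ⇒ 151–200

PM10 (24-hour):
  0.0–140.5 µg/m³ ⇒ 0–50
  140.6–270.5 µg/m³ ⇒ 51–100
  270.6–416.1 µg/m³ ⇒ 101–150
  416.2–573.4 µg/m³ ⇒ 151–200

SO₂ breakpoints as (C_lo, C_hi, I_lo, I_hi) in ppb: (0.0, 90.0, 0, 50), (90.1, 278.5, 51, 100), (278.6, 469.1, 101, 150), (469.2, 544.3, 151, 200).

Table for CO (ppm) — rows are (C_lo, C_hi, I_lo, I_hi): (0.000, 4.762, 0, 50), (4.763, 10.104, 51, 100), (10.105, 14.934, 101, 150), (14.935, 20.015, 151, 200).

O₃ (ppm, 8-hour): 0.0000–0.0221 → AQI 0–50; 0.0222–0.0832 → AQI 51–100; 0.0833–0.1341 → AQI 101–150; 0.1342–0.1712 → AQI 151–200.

NO₂ 76.02: bracket 0.00–390.29 → index 0–50; slope 50/390.29, offset 76.02.
AQI = 0 + 50/390.29·76.02 ≈ 9.74 ⇒ 10.
PM10: row 270.6–416.1 (AQI 101–150). (150−101)·(359.8−270.6)/(416.1−270.6) + 101 = 49·89.2/145.5 + 101 ≈ 131.04 → 131.
SO₂: 250.3 ∈ [90.1, 278.5] ↔ index [51, 100].
51 + (250.3−90.1)·(100−51)/(278.5−90.1) = 51 + 160.2·49/188.4 ≈ 92.67, so AQI = 93.
CO 14.793: bracket 10.105–14.934 → index 101–150; slope 49/4.829, offset 4.688.
AQI = 101 + 49/4.829·4.688 ≈ 148.57 ⇒ 149.
O₃: 0.0889 lies in 0.0833–0.1341, so I_lo=101, I_hi=150, C_lo=0.0833, C_hi=0.1341.
(150−101)/(0.1341−0.0833) × (0.0889−0.0833) + 101 = 49/0.0508 × 0.0056 + 101 ≈ 106.40 → 106.
Sub-indices: NO₂→10, PM10→131, SO₂→93, CO→149, O₃→106. Ranked high→low: 149, 131, 106, 93, 10. Second-highest sub-index = 131.

131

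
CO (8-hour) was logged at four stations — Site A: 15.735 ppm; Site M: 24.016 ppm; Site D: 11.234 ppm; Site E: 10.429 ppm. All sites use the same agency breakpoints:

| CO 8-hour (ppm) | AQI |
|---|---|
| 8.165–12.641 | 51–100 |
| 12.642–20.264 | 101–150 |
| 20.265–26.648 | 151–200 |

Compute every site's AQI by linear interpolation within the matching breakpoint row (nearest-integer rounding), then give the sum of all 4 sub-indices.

Site A: 15.735 lies in 12.642–20.264, so I_lo=101, I_hi=150, C_lo=12.642, C_hi=20.264.
(150−101)/(20.264−12.642) × (15.735−12.642) + 101 = 49/7.622 × 3.093 + 101 ≈ 120.88 → 121.
Site M: 24.016 lies in 20.265–26.648, so I_lo=151, I_hi=200, C_lo=20.265, C_hi=26.648.
(200−151)/(26.648−20.265) × (24.016−20.265) + 151 = 49/6.383 × 3.751 + 151 ≈ 179.80 → 180.
Site D: 11.234 ∈ [8.165, 12.641] ↔ index [51, 100].
51 + (11.234−8.165)·(100−51)/(12.641−8.165) = 51 + 3.069·49/4.476 ≈ 84.60, so AQI = 85.
Site E: row 8.165–12.641 (AQI 51–100). (100−51)·(10.429−8.165)/(12.641−8.165) + 51 = 49·2.264/4.476 + 51 ≈ 75.78 → 76.
AQIs: Site A=121, Site M=180, Site D=85, Site E=76. Sum = 121 + 180 + 85 + 76 = 462.

462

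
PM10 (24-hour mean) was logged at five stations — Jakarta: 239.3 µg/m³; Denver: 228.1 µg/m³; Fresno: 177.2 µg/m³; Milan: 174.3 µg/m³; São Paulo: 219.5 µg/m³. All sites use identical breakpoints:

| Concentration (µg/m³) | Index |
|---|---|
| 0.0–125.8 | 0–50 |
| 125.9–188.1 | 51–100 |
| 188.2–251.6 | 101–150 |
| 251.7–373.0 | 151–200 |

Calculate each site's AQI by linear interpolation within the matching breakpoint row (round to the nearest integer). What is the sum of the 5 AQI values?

577

Jakarta 239.3: bracket 188.2–251.6 → index 101–150; slope 49/63.4, offset 51.1.
AQI = 101 + 49/63.4·51.1 ≈ 140.49 ⇒ 140.
Denver: 228.1 ∈ [188.2, 251.6] ↔ index [101, 150].
101 + (228.1−188.2)·(150−101)/(251.6−188.2) = 101 + 39.9·49/63.4 ≈ 131.84, so AQI = 132.
Fresno: 177.2 ∈ [125.9, 188.1] ↔ index [51, 100].
51 + (177.2−125.9)·(100−51)/(188.1−125.9) = 51 + 51.3·49/62.2 ≈ 91.41, so AQI = 91.
Milan: row 125.9–188.1 (AQI 51–100). (100−51)·(174.3−125.9)/(188.1−125.9) + 51 = 49·48.4/62.2 + 51 ≈ 89.13 → 89.
São Paulo: row 188.2–251.6 (AQI 101–150). (150−101)·(219.5−188.2)/(251.6−188.2) + 101 = 49·31.3/63.4 + 101 ≈ 125.19 → 125.
AQIs: Jakarta=140, Denver=132, Fresno=91, Milan=89, São Paulo=125. Sum = 140 + 132 + 91 + 89 + 125 = 577.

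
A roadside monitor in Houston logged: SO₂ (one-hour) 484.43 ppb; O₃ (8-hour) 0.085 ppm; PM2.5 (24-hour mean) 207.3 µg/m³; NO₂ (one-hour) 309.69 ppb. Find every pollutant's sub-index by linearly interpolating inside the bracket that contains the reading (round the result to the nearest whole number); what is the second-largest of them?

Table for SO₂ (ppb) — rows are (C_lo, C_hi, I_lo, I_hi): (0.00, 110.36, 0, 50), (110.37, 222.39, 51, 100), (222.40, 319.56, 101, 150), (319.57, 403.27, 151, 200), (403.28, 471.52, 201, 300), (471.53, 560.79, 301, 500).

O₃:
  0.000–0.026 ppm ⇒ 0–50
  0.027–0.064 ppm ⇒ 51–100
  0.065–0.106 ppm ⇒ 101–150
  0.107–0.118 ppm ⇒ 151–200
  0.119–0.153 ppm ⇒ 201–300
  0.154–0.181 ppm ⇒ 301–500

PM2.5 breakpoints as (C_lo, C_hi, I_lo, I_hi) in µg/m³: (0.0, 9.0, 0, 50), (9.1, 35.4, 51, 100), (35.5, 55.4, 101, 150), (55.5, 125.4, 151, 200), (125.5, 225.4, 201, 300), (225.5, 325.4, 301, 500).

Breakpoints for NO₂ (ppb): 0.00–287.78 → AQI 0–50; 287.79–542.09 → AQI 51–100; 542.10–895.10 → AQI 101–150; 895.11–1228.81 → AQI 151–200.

282

SO₂ 484.43: bracket 471.53–560.79 → index 301–500; slope 199/89.26, offset 12.90.
AQI = 301 + 199/89.26·12.90 ≈ 329.76 ⇒ 330.
O₃: 0.085 lies in 0.065–0.106, so I_lo=101, I_hi=150, C_lo=0.065, C_hi=0.106.
(150−101)/(0.106−0.065) × (0.085−0.065) + 101 = 49/0.041 × 0.020 + 101 ≈ 124.90 → 125.
PM2.5: 207.3 ∈ [125.5, 225.4] ↔ index [201, 300].
201 + (207.3−125.5)·(300−201)/(225.4−125.5) = 201 + 81.8·99/99.9 ≈ 282.06, so AQI = 282.
NO₂: 309.69 ∈ [287.79, 542.09] ↔ index [51, 100].
51 + (309.69−287.79)·(100−51)/(542.09−287.79) = 51 + 21.90·49/254.30 ≈ 55.22, so AQI = 55.
Sub-indices: SO₂→330, O₃→125, PM2.5→282, NO₂→55. Ranked high→low: 330, 282, 125, 55. Second-highest sub-index = 282.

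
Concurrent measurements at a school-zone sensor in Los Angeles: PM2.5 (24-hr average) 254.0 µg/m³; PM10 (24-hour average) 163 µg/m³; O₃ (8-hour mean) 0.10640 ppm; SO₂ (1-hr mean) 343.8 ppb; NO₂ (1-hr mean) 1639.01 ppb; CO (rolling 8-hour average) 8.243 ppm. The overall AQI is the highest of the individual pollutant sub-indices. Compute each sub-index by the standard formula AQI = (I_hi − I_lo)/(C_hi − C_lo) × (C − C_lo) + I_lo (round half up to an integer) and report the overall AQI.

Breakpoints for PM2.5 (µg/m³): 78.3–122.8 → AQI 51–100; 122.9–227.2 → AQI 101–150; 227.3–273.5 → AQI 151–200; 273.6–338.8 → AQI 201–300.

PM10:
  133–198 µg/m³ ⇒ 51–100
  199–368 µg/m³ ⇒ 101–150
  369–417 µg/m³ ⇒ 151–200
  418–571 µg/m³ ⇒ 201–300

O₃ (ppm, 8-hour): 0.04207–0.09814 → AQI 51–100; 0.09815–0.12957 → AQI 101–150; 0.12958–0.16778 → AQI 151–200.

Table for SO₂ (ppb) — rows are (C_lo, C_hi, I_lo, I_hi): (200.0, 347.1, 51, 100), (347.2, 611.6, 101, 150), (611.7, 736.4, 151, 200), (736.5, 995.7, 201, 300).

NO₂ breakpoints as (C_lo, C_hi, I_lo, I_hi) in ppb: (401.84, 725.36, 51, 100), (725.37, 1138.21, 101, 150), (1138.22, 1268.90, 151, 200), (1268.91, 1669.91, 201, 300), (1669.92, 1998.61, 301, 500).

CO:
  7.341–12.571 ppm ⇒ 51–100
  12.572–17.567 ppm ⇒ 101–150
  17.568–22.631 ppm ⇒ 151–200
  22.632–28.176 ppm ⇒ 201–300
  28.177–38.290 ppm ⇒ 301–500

PM2.5 254.0: bracket 227.3–273.5 → index 151–200; slope 49/46.2, offset 26.7.
AQI = 151 + 49/46.2·26.7 ≈ 179.32 ⇒ 179.
PM10 163: bracket 133–198 → index 51–100; slope 49/65, offset 30.
AQI = 51 + 49/65·30 ≈ 73.62 ⇒ 74.
O₃: 0.10640 ∈ [0.09815, 0.12957] ↔ index [101, 150].
101 + (0.10640−0.09815)·(150−101)/(0.12957−0.09815) = 101 + 0.00825·49/0.03142 ≈ 113.87, so AQI = 114.
SO₂: 343.8 lies in 200.0–347.1, so I_lo=51, I_hi=100, C_lo=200.0, C_hi=347.1.
(100−51)/(347.1−200.0) × (343.8−200.0) + 51 = 49/147.1 × 143.8 + 51 ≈ 98.90 → 99.
NO₂: 1639.01 lies in 1268.91–1669.91, so I_lo=201, I_hi=300, C_lo=1268.91, C_hi=1669.91.
(300−201)/(1669.91−1268.91) × (1639.01−1268.91) + 201 = 99/401.00 × 370.10 + 201 ≈ 292.37 → 292.
CO: 8.243 lies in 7.341–12.571, so I_lo=51, I_hi=100, C_lo=7.341, C_hi=12.571.
(100−51)/(12.571−7.341) × (8.243−7.341) + 51 = 49/5.230 × 0.902 + 51 ≈ 59.45 → 59.
Sub-indices: PM2.5→179, PM10→74, O₃→114, SO₂→99, NO₂→292, CO→59. Overall AQI = max = 292; dominant pollutant is NO₂.

292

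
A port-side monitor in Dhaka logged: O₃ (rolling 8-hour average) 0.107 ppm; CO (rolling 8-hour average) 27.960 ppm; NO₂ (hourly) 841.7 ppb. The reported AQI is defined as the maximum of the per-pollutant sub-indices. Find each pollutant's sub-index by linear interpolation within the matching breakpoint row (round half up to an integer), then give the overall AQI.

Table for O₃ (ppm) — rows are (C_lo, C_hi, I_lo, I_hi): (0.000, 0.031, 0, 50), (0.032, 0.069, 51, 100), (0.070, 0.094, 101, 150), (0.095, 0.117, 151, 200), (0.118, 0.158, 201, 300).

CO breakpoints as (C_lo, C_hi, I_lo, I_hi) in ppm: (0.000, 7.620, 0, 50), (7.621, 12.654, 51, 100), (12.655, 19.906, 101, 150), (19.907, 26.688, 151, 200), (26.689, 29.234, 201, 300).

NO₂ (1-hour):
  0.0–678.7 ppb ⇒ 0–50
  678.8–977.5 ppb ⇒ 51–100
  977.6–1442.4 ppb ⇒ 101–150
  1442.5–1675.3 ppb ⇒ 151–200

250

O₃: 0.107 lies in 0.095–0.117, so I_lo=151, I_hi=200, C_lo=0.095, C_hi=0.117.
(200−151)/(0.117−0.095) × (0.107−0.095) + 151 = 49/0.022 × 0.012 + 151 ≈ 177.73 → 178.
CO: 27.960 ∈ [26.689, 29.234] ↔ index [201, 300].
201 + (27.960−26.689)·(300−201)/(29.234−26.689) = 201 + 1.271·99/2.545 ≈ 250.44, so AQI = 250.
NO₂ 841.7: bracket 678.8–977.5 → index 51–100; slope 49/298.7, offset 162.9.
AQI = 51 + 49/298.7·162.9 ≈ 77.72 ⇒ 78.
Sub-indices: O₃→178, CO→250, NO₂→78. Overall AQI = max = 250; dominant pollutant is CO.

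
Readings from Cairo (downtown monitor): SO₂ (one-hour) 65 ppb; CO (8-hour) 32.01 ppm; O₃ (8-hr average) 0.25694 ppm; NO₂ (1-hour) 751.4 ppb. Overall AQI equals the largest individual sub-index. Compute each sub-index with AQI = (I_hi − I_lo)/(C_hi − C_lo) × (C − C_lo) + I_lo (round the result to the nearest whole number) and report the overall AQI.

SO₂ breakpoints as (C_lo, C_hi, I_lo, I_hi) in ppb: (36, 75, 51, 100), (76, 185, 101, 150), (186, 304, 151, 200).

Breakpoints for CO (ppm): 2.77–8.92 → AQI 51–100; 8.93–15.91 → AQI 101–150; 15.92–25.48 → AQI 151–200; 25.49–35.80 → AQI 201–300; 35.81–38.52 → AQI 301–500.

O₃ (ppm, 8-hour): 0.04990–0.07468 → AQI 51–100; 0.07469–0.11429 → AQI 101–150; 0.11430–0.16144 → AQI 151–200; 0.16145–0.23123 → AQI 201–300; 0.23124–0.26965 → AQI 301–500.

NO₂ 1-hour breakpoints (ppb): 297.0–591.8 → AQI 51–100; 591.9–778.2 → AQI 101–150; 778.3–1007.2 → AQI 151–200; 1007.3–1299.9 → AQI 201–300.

SO₂: row 36–75 (AQI 51–100). (100−51)·(65−36)/(75−36) + 51 = 49·29/39 + 51 ≈ 87.44 → 87.
CO 32.01: bracket 25.49–35.80 → index 201–300; slope 99/10.31, offset 6.52.
AQI = 201 + 99/10.31·6.52 ≈ 263.61 ⇒ 264.
O₃ 0.25694: bracket 0.23124–0.26965 → index 301–500; slope 199/0.03841, offset 0.02570.
AQI = 301 + 199/0.03841·0.02570 ≈ 434.15 ⇒ 434.
NO₂ 751.4: bracket 591.9–778.2 → index 101–150; slope 49/186.3, offset 159.5.
AQI = 101 + 49/186.3·159.5 ≈ 142.95 ⇒ 143.
Sub-indices: SO₂→87, CO→264, O₃→434, NO₂→143. Overall AQI = max = 434; dominant pollutant is O₃.

434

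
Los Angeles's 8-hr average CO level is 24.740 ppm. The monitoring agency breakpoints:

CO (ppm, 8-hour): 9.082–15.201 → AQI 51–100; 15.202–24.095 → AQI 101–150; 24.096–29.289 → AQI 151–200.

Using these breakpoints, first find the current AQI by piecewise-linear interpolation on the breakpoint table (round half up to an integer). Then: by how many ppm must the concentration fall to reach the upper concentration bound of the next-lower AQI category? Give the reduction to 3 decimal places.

CO: 24.740 ∈ [24.096, 29.289] ↔ index [151, 200].
151 + (24.740−24.096)·(200−151)/(29.289−24.096) = 151 + 0.644·49/5.193 ≈ 157.08, so AQI = 157.
Current AQI 157 is in the Unhealthy range (151–200). The next-lower category tops out at AQI 150, whose upper concentration bound is 24.095 ppm.
Reduction needed = 24.740 − 24.095 = 0.645 ppm.

0.645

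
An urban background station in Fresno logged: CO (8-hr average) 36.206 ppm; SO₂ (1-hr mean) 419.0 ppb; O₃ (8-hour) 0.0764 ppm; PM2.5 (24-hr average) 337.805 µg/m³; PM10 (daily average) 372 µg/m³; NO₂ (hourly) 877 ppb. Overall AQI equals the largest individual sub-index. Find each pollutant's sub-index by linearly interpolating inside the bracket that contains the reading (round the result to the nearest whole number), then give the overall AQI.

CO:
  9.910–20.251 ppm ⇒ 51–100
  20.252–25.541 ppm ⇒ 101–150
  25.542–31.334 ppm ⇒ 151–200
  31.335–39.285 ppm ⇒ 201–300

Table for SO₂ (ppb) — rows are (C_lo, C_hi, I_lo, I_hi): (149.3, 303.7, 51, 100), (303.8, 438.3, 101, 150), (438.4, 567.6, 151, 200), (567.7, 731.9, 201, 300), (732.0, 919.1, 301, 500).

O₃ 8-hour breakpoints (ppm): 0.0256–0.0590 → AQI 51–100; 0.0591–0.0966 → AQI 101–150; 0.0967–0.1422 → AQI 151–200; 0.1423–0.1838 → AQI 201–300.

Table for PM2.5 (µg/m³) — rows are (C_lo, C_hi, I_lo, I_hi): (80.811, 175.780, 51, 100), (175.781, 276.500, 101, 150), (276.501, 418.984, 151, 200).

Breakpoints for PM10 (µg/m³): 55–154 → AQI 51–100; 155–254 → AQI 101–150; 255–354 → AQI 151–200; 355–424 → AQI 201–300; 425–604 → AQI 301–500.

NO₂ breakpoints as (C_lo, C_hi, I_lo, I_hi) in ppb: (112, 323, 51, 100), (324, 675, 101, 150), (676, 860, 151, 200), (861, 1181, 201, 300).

262

CO: row 31.335–39.285 (AQI 201–300). (300−201)·(36.206−31.335)/(39.285−31.335) + 201 = 99·4.871/7.950 + 201 ≈ 261.66 → 262.
SO₂: row 303.8–438.3 (AQI 101–150). (150−101)·(419.0−303.8)/(438.3−303.8) + 101 = 49·115.2/134.5 + 101 ≈ 142.97 → 143.
O₃: 0.0764 ∈ [0.0591, 0.0966] ↔ index [101, 150].
101 + (0.0764−0.0591)·(150−101)/(0.0966−0.0591) = 101 + 0.0173·49/0.0375 ≈ 123.61, so AQI = 124.
PM2.5: 337.805 ∈ [276.501, 418.984] ↔ index [151, 200].
151 + (337.805−276.501)·(200−151)/(418.984−276.501) = 151 + 61.304·49/142.483 ≈ 172.08, so AQI = 172.
PM10: row 355–424 (AQI 201–300). (300−201)·(372−355)/(424−355) + 201 = 99·17/69 + 201 ≈ 225.39 → 225.
NO₂: 877 lies in 861–1181, so I_lo=201, I_hi=300, C_lo=861, C_hi=1181.
(300−201)/(1181−861) × (877−861) + 201 = 99/320 × 16 + 201 ≈ 205.95 → 206.
Sub-indices: CO→262, SO₂→143, O₃→124, PM2.5→172, PM10→225, NO₂→206. Overall AQI = max = 262; dominant pollutant is CO.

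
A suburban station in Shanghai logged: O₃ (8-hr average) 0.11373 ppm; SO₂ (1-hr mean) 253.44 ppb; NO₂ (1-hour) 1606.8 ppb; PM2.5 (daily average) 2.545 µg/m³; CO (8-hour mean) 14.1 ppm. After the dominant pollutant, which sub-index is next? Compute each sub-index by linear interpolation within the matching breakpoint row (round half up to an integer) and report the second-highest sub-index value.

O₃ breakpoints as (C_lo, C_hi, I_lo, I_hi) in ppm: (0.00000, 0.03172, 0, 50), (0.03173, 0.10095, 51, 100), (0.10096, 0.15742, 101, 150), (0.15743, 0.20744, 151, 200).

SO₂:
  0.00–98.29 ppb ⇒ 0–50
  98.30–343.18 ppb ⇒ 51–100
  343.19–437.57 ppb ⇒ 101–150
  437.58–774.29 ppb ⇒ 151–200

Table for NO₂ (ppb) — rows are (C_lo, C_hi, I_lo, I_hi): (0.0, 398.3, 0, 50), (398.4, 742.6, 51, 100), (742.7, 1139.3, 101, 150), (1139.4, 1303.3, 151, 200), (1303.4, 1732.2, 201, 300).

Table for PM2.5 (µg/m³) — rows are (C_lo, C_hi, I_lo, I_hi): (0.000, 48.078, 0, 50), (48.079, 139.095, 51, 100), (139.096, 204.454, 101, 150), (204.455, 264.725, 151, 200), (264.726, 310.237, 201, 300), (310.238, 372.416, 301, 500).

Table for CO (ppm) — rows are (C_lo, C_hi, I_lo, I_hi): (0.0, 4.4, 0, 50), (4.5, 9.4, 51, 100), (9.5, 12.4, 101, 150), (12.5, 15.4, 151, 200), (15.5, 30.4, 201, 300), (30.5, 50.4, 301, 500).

O₃: row 0.10096–0.15742 (AQI 101–150). (150−101)·(0.11373−0.10096)/(0.15742−0.10096) + 101 = 49·0.01277/0.05646 + 101 ≈ 112.08 → 112.
SO₂: 253.44 ∈ [98.30, 343.18] ↔ index [51, 100].
51 + (253.44−98.30)·(100−51)/(343.18−98.30) = 51 + 155.14·49/244.88 ≈ 82.04, so AQI = 82.
NO₂: 1606.8 ∈ [1303.4, 1732.2] ↔ index [201, 300].
201 + (1606.8−1303.4)·(300−201)/(1732.2−1303.4) = 201 + 303.4·99/428.8 ≈ 271.05, so AQI = 271.
PM2.5: row 0.000–48.078 (AQI 0–50). (50−0)·(2.545−0.000)/(48.078−0.000) + 0 = 50·2.545/48.078 + 0 ≈ 2.65 → 3.
CO: row 12.5–15.4 (AQI 151–200). (200−151)·(14.1−12.5)/(15.4−12.5) + 151 = 49·1.6/2.9 + 151 ≈ 178.03 → 178.
Sub-indices: O₃→112, SO₂→82, NO₂→271, PM2.5→3, CO→178. Ranked high→low: 271, 178, 112, 82, 3. Second-highest sub-index = 178.

178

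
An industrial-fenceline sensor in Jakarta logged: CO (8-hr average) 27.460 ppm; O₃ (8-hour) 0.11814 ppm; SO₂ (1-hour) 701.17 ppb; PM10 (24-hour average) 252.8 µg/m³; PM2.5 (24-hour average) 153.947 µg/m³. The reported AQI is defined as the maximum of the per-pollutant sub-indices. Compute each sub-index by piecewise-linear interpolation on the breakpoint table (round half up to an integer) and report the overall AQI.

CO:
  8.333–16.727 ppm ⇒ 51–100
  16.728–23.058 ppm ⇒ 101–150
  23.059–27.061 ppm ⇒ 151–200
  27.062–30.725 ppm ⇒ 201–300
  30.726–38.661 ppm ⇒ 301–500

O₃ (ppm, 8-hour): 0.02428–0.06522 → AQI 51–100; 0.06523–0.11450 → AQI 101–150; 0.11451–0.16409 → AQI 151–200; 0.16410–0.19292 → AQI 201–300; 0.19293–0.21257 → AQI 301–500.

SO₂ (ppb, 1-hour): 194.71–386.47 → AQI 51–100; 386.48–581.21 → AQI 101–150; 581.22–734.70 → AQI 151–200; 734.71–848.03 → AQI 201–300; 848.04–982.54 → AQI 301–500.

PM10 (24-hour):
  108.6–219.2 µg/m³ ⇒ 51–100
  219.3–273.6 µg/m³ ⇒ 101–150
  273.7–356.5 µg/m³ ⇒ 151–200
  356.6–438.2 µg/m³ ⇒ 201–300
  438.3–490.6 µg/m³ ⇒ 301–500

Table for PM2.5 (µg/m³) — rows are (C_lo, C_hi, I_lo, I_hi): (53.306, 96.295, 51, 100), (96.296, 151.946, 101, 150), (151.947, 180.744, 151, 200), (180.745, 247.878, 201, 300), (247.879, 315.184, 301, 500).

CO 27.460: bracket 27.062–30.725 → index 201–300; slope 99/3.663, offset 0.398.
AQI = 201 + 99/3.663·0.398 ≈ 211.76 ⇒ 212.
O₃: 0.11814 lies in 0.11451–0.16409, so I_lo=151, I_hi=200, C_lo=0.11451, C_hi=0.16409.
(200−151)/(0.16409−0.11451) × (0.11814−0.11451) + 151 = 49/0.04958 × 0.00363 + 151 ≈ 154.59 → 155.
SO₂ 701.17: bracket 581.22–734.70 → index 151–200; slope 49/153.48, offset 119.95.
AQI = 151 + 49/153.48·119.95 ≈ 189.30 ⇒ 189.
PM10 252.8: bracket 219.3–273.6 → index 101–150; slope 49/54.3, offset 33.5.
AQI = 101 + 49/54.3·33.5 ≈ 131.23 ⇒ 131.
PM2.5: 153.947 ∈ [151.947, 180.744] ↔ index [151, 200].
151 + (153.947−151.947)·(200−151)/(180.744−151.947) = 151 + 2.000·49/28.797 ≈ 154.40, so AQI = 154.
Sub-indices: CO→212, O₃→155, SO₂→189, PM10→131, PM2.5→154. Overall AQI = max = 212; dominant pollutant is CO.

212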